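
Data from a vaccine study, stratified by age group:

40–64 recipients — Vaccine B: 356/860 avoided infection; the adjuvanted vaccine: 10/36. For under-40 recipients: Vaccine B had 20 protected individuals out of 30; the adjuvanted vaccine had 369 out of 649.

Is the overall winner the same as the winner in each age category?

No

40–64: Vaccine B 356/860 = 41.4%, the adjuvanted vaccine 10/36 = 27.8% → Vaccine B
Under-40: Vaccine B 20/30 = 66.7%, the adjuvanted vaccine 369/649 = 56.9% → Vaccine B
Overall: Vaccine B 376/890 = 42.2%, the adjuvanted vaccine 379/685 = 55.3% → the adjuvanted vaccine
Vaccine B wins each age group but the adjuvanted vaccine wins overall — the comparison reverses. Vaccine B's recipients skew toward 40–64, which has a lower base rate.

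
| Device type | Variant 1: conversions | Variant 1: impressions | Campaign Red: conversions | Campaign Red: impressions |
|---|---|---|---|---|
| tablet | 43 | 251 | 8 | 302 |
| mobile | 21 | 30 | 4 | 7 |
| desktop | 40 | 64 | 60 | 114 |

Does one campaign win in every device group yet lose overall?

No

Tablet: Variant 1 43/251 = 17.1%, Campaign Red 8/302 = 2.6% → Variant 1
Mobile: Variant 1 21/30 = 70.0%, Campaign Red 4/7 = 57.1% → Variant 1
Desktop: Variant 1 40/64 = 62.5%, Campaign Red 60/114 = 52.6% → Variant 1
Overall: Variant 1 104/345 = 30.1%, Campaign Red 72/423 = 17.0% → Variant 1
Variant 1 wins overall and in every device group — no reversal.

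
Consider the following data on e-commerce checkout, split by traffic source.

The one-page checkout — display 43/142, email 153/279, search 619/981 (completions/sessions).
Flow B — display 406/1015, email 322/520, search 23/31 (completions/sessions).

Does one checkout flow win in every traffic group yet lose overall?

Yes

Display: the one-page checkout 43/142 = 30.3%, Flow B 406/1015 = 40.0% → Flow B
Email: the one-page checkout 153/279 = 54.8%, Flow B 322/520 = 61.9% → Flow B
Search: the one-page checkout 619/981 = 63.1%, Flow B 23/31 = 74.2% → Flow B
Overall: the one-page checkout 815/1402 = 58.1%, Flow B 751/1566 = 48.0% → the one-page checkout
Flow B wins each traffic group but the one-page checkout wins overall — the comparison reverses. Flow B's sessions skew toward display, which has a lower base rate.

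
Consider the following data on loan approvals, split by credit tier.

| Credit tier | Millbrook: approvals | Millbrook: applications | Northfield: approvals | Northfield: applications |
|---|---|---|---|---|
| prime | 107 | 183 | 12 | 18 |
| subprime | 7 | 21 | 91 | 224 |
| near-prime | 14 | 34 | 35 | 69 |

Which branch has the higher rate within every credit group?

Northfield

Prime: Millbrook 107/183 = 58.5%, Northfield 12/18 = 66.7% → Northfield
Subprime: Millbrook 7/21 = 33.3%, Northfield 91/224 = 40.6% → Northfield
Near-prime: Millbrook 14/34 = 41.2%, Northfield 35/69 = 50.7% → Northfield
Northfield has the higher rate in all 3 groups.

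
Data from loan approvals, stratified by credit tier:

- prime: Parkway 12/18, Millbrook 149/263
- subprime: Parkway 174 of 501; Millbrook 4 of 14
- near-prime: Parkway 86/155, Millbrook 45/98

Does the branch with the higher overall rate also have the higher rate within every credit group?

No

Prime: Parkway 12/18 = 66.7%, Millbrook 149/263 = 56.7% → Parkway
Subprime: Parkway 174/501 = 34.7%, Millbrook 4/14 = 28.6% → Parkway
Near-prime: Parkway 86/155 = 55.5%, Millbrook 45/98 = 45.9% → Parkway
Overall: Parkway 272/674 = 40.4%, Millbrook 198/375 = 52.8% → Millbrook
Parkway wins each credit group but Millbrook wins overall — the comparison reverses. Parkway's applications skew toward subprime, which has a lower base rate.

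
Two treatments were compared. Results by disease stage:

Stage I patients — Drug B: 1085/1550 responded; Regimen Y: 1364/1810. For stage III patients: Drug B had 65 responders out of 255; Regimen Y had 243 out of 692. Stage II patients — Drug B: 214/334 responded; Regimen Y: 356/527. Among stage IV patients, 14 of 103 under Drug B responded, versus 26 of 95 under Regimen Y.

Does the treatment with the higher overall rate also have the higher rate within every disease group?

Yes

Stage I: Drug B 1085/1550 = 70.0%, Regimen Y 1364/1810 = 75.4% → Regimen Y
Stage III: Drug B 65/255 = 25.5%, Regimen Y 243/692 = 35.1% → Regimen Y
Stage II: Drug B 214/334 = 64.1%, Regimen Y 356/527 = 67.6% → Regimen Y
Stage IV: Drug B 14/103 = 13.6%, Regimen Y 26/95 = 27.4% → Regimen Y
Overall: Drug B 1378/2242 = 61.5%, Regimen Y 1989/3124 = 63.7% → Regimen Y
Regimen Y wins overall and in every disease group — no reversal.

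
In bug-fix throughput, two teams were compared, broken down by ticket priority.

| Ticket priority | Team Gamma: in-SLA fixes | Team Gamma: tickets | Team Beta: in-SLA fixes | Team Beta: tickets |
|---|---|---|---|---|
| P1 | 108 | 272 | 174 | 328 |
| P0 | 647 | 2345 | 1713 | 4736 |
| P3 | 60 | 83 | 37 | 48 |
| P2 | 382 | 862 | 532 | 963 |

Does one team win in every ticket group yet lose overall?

No

P1: Team Gamma 108/272 = 39.7%, Team Beta 174/328 = 53.0% → Team Beta
P0: Team Gamma 647/2345 = 27.6%, Team Beta 1713/4736 = 36.2% → Team Beta
P3: Team Gamma 60/83 = 72.3%, Team Beta 37/48 = 77.1% → Team Beta
P2: Team Gamma 382/862 = 44.3%, Team Beta 532/963 = 55.2% → Team Beta
Overall: Team Gamma 1197/3562 = 33.6%, Team Beta 2456/6075 = 40.4% → Team Beta
Team Beta wins overall and in every ticket group — no reversal.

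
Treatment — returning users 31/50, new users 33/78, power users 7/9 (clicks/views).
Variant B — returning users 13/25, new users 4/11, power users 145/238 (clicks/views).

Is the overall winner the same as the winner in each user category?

Returning users: Treatment 31/50 = 62.0%, Variant B 13/25 = 52.0% → Treatment
New users: Treatment 33/78 = 42.3%, Variant B 4/11 = 36.4% → Treatment
Power users: Treatment 7/9 = 77.8%, Variant B 145/238 = 60.9% → Treatment
Overall: Treatment 71/137 = 51.8%, Variant B 162/274 = 59.1% → Variant B
Treatment wins each user group but Variant B wins overall — the comparison reverses. Treatment's views skew toward new users, which has a lower base rate.

No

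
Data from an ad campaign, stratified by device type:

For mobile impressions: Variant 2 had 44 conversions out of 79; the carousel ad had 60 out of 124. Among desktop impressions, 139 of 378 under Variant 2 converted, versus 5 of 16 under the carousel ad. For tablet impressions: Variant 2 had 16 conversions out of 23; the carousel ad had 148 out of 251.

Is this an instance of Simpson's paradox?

Yes

Mobile: Variant 2 44/79 = 55.7%, the carousel ad 60/124 = 48.4% → Variant 2
Desktop: Variant 2 139/378 = 36.8%, the carousel ad 5/16 = 31.2% → Variant 2
Tablet: Variant 2 16/23 = 69.6%, the carousel ad 148/251 = 59.0% → Variant 2
Overall: Variant 2 199/480 = 41.5%, the carousel ad 213/391 = 54.5% → the carousel ad
Variant 2 wins each device group but the carousel ad wins overall — the comparison reverses. Variant 2's impressions skew toward desktop, which has a lower base rate.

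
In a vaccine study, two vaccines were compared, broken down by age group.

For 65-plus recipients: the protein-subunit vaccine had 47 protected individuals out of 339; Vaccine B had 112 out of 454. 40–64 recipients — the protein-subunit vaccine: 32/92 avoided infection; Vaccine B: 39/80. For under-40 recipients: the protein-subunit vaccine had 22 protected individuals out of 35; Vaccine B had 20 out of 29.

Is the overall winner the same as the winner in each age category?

65-plus: the protein-subunit vaccine 47/339 = 13.9%, Vaccine B 112/454 = 24.7% → Vaccine B
40–64: the protein-subunit vaccine 32/92 = 34.8%, Vaccine B 39/80 = 48.8% → Vaccine B
Under-40: the protein-subunit vaccine 22/35 = 62.9%, Vaccine B 20/29 = 69.0% → Vaccine B
Overall: the protein-subunit vaccine 101/466 = 21.7%, Vaccine B 171/563 = 30.4% → Vaccine B
Vaccine B wins overall and in every age group — no reversal.

Yes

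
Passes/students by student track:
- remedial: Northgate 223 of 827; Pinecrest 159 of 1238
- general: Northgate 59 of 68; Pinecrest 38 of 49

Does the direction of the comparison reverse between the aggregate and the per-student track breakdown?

No

Remedial: Northgate 223/827 = 27.0%, Pinecrest 159/1238 = 12.8% → Northgate
General: Northgate 59/68 = 86.8%, Pinecrest 38/49 = 77.6% → Northgate
Overall: Northgate 282/895 = 31.5%, Pinecrest 197/1287 = 15.3% → Northgate
Northgate wins overall and in every student group — no reversal.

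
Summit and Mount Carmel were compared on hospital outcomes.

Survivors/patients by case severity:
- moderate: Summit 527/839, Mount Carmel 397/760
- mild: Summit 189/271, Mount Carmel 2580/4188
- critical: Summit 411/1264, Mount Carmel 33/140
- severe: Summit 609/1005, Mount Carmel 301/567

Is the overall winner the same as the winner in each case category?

No

Moderate: Summit 527/839 = 62.8%, Mount Carmel 397/760 = 52.2% → Summit
Mild: Summit 189/271 = 69.7%, Mount Carmel 2580/4188 = 61.6% → Summit
Critical: Summit 411/1264 = 32.5%, Mount Carmel 33/140 = 23.6% → Summit
Severe: Summit 609/1005 = 60.6%, Mount Carmel 301/567 = 53.1% → Summit
Overall: Summit 1736/3379 = 51.4%, Mount Carmel 3311/5655 = 58.5% → Mount Carmel
Summit wins each case group but Mount Carmel wins overall — the comparison reverses. Summit's patients skew toward critical, which has a lower base rate.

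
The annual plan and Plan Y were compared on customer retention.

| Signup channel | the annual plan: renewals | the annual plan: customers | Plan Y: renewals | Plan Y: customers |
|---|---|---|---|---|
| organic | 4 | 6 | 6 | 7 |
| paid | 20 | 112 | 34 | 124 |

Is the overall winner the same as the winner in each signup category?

Yes

Organic: the annual plan 4/6 = 66.7%, Plan Y 6/7 = 85.7% → Plan Y
Paid: the annual plan 20/112 = 17.9%, Plan Y 34/124 = 27.4% → Plan Y
Overall: the annual plan 24/118 = 20.3%, Plan Y 40/131 = 30.5% → Plan Y
Plan Y wins overall and in every signup group — no reversal.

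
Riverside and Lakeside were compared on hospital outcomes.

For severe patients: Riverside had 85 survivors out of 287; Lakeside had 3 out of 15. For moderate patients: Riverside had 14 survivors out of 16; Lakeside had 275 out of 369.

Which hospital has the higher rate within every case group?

Riverside

Severe: Riverside 85/287 = 29.6%, Lakeside 3/15 = 20.0% → Riverside
Moderate: Riverside 14/16 = 87.5%, Lakeside 275/369 = 74.5% → Riverside
Riverside has the higher rate in both groups.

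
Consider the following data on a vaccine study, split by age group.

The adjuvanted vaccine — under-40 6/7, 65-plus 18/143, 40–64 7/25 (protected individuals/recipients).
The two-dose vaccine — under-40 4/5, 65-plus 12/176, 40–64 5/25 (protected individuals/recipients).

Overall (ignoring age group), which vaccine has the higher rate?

Under-40: the adjuvanted vaccine 6/7 = 85.7%, the two-dose vaccine 4/5 = 80.0% → the adjuvanted vaccine
65-plus: the adjuvanted vaccine 18/143 = 12.6%, the two-dose vaccine 12/176 = 6.8% → the adjuvanted vaccine
40–64: the adjuvanted vaccine 7/25 = 28.0%, the two-dose vaccine 5/25 = 20.0% → the adjuvanted vaccine
Overall: the adjuvanted vaccine 31/175 = 17.7%, the two-dose vaccine 21/206 = 10.2% → the adjuvanted vaccine

the adjuvanted vaccine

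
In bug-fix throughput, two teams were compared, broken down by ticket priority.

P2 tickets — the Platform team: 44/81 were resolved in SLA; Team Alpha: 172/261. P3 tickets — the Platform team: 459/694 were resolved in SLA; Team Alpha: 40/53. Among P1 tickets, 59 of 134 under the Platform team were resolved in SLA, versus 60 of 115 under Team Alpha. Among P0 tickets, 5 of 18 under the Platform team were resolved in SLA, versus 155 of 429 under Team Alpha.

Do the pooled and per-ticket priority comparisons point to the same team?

No

P2: the Platform team 44/81 = 54.3%, Team Alpha 172/261 = 65.9% → Team Alpha
P3: the Platform team 459/694 = 66.1%, Team Alpha 40/53 = 75.5% → Team Alpha
P1: the Platform team 59/134 = 44.0%, Team Alpha 60/115 = 52.2% → Team Alpha
P0: the Platform team 5/18 = 27.8%, Team Alpha 155/429 = 36.1% → Team Alpha
Overall: the Platform team 567/927 = 61.2%, Team Alpha 427/858 = 49.8% → the Platform team
Team Alpha wins each ticket group but the Platform team wins overall — the comparison reverses. Team Alpha's tickets skew toward P0, which has a lower base rate.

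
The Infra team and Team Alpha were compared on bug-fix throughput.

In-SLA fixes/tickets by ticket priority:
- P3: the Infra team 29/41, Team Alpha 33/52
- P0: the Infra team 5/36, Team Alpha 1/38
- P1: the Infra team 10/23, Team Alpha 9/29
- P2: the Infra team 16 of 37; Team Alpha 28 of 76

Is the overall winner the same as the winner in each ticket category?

P3: the Infra team 29/41 = 70.7%, Team Alpha 33/52 = 63.5% → the Infra team
P0: the Infra team 5/36 = 13.9%, Team Alpha 1/38 = 2.6% → the Infra team
P1: the Infra team 10/23 = 43.5%, Team Alpha 9/29 = 31.0% → the Infra team
P2: the Infra team 16/37 = 43.2%, Team Alpha 28/76 = 36.8% → the Infra team
Overall: the Infra team 60/137 = 43.8%, Team Alpha 71/195 = 36.4% → the Infra team
The Infra team wins overall and in every ticket group — no reversal.

Yes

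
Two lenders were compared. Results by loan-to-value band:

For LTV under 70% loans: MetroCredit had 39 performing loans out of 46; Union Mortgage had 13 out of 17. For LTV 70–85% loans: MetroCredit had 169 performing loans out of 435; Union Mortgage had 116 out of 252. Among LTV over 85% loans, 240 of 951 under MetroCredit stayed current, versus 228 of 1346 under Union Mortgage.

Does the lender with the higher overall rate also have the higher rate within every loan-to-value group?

No

LTV under 70%: MetroCredit 39/46 = 84.8%, Union Mortgage 13/17 = 76.5% → MetroCredit
LTV 70–85%: MetroCredit 169/435 = 38.9%, Union Mortgage 116/252 = 46.0% → Union Mortgage
LTV over 85%: MetroCredit 240/951 = 25.2%, Union Mortgage 228/1346 = 16.9% → MetroCredit
Overall: MetroCredit 448/1432 = 31.3%, Union Mortgage 357/1615 = 22.1% → MetroCredit
Neither sweeps: MetroCredit wins 2 of 3 groups, Union Mortgage wins 1. MetroCredit wins overall but not every group — no Simpson reversal.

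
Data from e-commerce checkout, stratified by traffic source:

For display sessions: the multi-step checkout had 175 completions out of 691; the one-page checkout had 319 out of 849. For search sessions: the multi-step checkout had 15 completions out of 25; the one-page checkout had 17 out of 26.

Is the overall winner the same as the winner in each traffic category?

Yes

Display: the multi-step checkout 175/691 = 25.3%, the one-page checkout 319/849 = 37.6% → the one-page checkout
Search: the multi-step checkout 15/25 = 60.0%, the one-page checkout 17/26 = 65.4% → the one-page checkout
Overall: the multi-step checkout 190/716 = 26.5%, the one-page checkout 336/875 = 38.4% → the one-page checkout
The one-page checkout wins overall and in every traffic group — no reversal.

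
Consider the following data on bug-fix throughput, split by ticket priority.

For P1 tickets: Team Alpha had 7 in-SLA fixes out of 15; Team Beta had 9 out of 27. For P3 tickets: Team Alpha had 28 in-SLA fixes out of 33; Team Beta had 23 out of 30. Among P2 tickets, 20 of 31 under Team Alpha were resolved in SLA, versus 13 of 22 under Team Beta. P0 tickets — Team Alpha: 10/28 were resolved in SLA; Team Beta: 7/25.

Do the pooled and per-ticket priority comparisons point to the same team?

Yes

P1: Team Alpha 7/15 = 46.7%, Team Beta 9/27 = 33.3% → Team Alpha
P3: Team Alpha 28/33 = 84.8%, Team Beta 23/30 = 76.7% → Team Alpha
P2: Team Alpha 20/31 = 64.5%, Team Beta 13/22 = 59.1% → Team Alpha
P0: Team Alpha 10/28 = 35.7%, Team Beta 7/25 = 28.0% → Team Alpha
Overall: Team Alpha 65/107 = 60.7%, Team Beta 52/104 = 50.0% → Team Alpha
Team Alpha wins overall and in every ticket group — no reversal.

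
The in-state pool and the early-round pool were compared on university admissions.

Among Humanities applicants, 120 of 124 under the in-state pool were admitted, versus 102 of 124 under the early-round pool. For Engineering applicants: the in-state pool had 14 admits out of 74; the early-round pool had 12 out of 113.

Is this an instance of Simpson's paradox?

No

Humanities: the in-state pool 120/124 = 96.8%, the early-round pool 102/124 = 82.3% → the in-state pool
Engineering: the in-state pool 14/74 = 18.9%, the early-round pool 12/113 = 10.6% → the in-state pool
Overall: the in-state pool 134/198 = 67.7%, the early-round pool 114/237 = 48.1% → the in-state pool
The in-state pool wins overall and in every department group — no reversal.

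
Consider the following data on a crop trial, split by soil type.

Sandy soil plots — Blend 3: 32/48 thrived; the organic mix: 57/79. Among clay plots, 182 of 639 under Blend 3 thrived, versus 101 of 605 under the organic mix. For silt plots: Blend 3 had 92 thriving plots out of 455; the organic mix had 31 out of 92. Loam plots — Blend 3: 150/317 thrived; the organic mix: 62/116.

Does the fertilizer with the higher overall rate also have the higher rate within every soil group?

No

Sandy soil: Blend 3 32/48 = 66.7%, the organic mix 57/79 = 72.2% → the organic mix
Clay: Blend 3 182/639 = 28.5%, the organic mix 101/605 = 16.7% → Blend 3
Silt: Blend 3 92/455 = 20.2%, the organic mix 31/92 = 33.7% → the organic mix
Loam: Blend 3 150/317 = 47.3%, the organic mix 62/116 = 53.4% → the organic mix
Overall: Blend 3 456/1459 = 31.3%, the organic mix 251/892 = 28.1% → Blend 3
Neither sweeps: Blend 3 wins 1 of 4 groups, the organic mix wins 3. Blend 3 wins overall but not every group — no Simpson reversal.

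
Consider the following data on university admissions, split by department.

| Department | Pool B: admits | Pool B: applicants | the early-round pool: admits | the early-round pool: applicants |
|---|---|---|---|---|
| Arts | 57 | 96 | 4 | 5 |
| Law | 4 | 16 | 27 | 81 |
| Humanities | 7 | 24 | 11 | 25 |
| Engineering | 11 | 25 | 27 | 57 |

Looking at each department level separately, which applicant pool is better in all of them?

the early-round pool

Arts: Pool B 57/96 = 59.4%, the early-round pool 4/5 = 80.0% → the early-round pool
Law: Pool B 4/16 = 25.0%, the early-round pool 27/81 = 33.3% → the early-round pool
Humanities: Pool B 7/24 = 29.2%, the early-round pool 11/25 = 44.0% → the early-round pool
Engineering: Pool B 11/25 = 44.0%, the early-round pool 27/57 = 47.4% → the early-round pool
The early-round pool has the higher rate in all 4 groups.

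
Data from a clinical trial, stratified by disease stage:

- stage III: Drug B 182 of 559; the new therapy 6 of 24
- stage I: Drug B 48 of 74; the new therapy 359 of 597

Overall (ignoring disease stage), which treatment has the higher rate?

the new therapy

Stage III: Drug B 182/559 = 32.6%, the new therapy 6/24 = 25.0% → Drug B
Stage I: Drug B 48/74 = 64.9%, the new therapy 359/597 = 60.1% → Drug B
Overall: Drug B 230/633 = 36.3%, the new therapy 365/621 = 58.8% → the new therapy
(Drug B wins every disease group but the new therapy wins overall — Drug B's patients skew toward the low-rate stage III group.)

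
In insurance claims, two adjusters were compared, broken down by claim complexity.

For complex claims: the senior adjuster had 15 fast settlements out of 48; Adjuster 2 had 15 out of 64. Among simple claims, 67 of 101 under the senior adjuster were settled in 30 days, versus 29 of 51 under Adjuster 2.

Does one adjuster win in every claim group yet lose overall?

No

Complex: the senior adjuster 15/48 = 31.2%, Adjuster 2 15/64 = 23.4% → the senior adjuster
Simple: the senior adjuster 67/101 = 66.3%, Adjuster 2 29/51 = 56.9% → the senior adjuster
Overall: the senior adjuster 82/149 = 55.0%, Adjuster 2 44/115 = 38.3% → the senior adjuster
The senior adjuster wins overall and in every claim group — no reversal.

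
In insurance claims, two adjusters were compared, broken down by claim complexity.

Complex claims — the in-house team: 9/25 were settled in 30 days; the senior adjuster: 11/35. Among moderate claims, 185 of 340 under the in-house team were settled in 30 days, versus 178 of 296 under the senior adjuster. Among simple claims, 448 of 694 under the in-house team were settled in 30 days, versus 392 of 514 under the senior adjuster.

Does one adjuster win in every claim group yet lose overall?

Complex: the in-house team 9/25 = 36.0%, the senior adjuster 11/35 = 31.4% → the in-house team
Moderate: the in-house team 185/340 = 54.4%, the senior adjuster 178/296 = 60.1% → the senior adjuster
Simple: the in-house team 448/694 = 64.6%, the senior adjuster 392/514 = 76.3% → the senior adjuster
Overall: the in-house team 642/1059 = 60.6%, the senior adjuster 581/845 = 68.8% → the senior adjuster
Neither sweeps: the in-house team wins 1 of 3 groups, the senior adjuster wins 2. The senior adjuster wins overall but not every group — no Simpson reversal.

No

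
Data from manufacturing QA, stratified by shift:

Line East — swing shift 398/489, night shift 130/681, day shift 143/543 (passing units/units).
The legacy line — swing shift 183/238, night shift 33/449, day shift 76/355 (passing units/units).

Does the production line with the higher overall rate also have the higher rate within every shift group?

Yes

Swing shift: Line East 398/489 = 81.4%, the legacy line 183/238 = 76.9% → Line East
Night shift: Line East 130/681 = 19.1%, the legacy line 33/449 = 7.3% → Line East
Day shift: Line East 143/543 = 26.3%, the legacy line 76/355 = 21.4% → Line East
Overall: Line East 671/1713 = 39.2%, the legacy line 292/1042 = 28.0% → Line East
Line East wins overall and in every shift group — no reversal.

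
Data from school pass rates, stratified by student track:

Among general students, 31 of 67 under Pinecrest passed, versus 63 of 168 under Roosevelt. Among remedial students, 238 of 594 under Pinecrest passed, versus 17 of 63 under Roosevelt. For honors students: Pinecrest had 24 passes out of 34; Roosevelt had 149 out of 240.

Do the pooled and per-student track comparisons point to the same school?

General: Pinecrest 31/67 = 46.3%, Roosevelt 63/168 = 37.5% → Pinecrest
Remedial: Pinecrest 238/594 = 40.1%, Roosevelt 17/63 = 27.0% → Pinecrest
Honors: Pinecrest 24/34 = 70.6%, Roosevelt 149/240 = 62.1% → Pinecrest
Overall: Pinecrest 293/695 = 42.2%, Roosevelt 229/471 = 48.6% → Roosevelt
Pinecrest wins each student group but Roosevelt wins overall — the comparison reverses. Pinecrest's students skew toward remedial, which has a lower base rate.

No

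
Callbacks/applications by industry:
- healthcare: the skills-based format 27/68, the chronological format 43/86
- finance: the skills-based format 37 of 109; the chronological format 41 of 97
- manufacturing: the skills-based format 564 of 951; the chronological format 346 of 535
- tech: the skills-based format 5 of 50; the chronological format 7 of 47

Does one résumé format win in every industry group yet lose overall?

Healthcare: the skills-based format 27/68 = 39.7%, the chronological format 43/86 = 50.0% → the chronological format
Finance: the skills-based format 37/109 = 33.9%, the chronological format 41/97 = 42.3% → the chronological format
Manufacturing: the skills-based format 564/951 = 59.3%, the chronological format 346/535 = 64.7% → the chronological format
Tech: the skills-based format 5/50 = 10.0%, the chronological format 7/47 = 14.9% → the chronological format
Overall: the skills-based format 633/1178 = 53.7%, the chronological format 437/765 = 57.1% → the chronological format
The chronological format wins overall and in every industry group — no reversal.

No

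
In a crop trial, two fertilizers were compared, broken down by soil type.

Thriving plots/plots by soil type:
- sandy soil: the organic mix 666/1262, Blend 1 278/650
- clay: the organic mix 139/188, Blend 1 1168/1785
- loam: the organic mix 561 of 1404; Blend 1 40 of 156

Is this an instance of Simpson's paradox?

Yes

Sandy soil: the organic mix 666/1262 = 52.8%, Blend 1 278/650 = 42.8% → the organic mix
Clay: the organic mix 139/188 = 73.9%, Blend 1 1168/1785 = 65.4% → the organic mix
Loam: the organic mix 561/1404 = 40.0%, Blend 1 40/156 = 25.6% → the organic mix
Overall: the organic mix 1366/2854 = 47.9%, Blend 1 1486/2591 = 57.4% → Blend 1
The organic mix wins each soil group but Blend 1 wins overall — the comparison reverses. The organic mix's plots skew toward loam, which has a lower base rate.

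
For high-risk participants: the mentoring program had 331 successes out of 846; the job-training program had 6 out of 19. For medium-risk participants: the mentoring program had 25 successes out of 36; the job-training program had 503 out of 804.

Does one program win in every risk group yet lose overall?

High-risk: the mentoring program 331/846 = 39.1%, the job-training program 6/19 = 31.6% → the mentoring program
Medium-risk: the mentoring program 25/36 = 69.4%, the job-training program 503/804 = 62.6% → the mentoring program
Overall: the mentoring program 356/882 = 40.4%, the job-training program 509/823 = 61.8% → the job-training program
The mentoring program wins each risk group but the job-training program wins overall — the comparison reverses. The mentoring program's participants skew toward high-risk, which has a lower base rate.

Yes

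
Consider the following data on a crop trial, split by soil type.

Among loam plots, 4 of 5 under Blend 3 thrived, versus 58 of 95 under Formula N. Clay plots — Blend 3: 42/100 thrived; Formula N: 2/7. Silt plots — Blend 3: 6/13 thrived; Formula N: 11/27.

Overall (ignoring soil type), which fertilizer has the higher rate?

Loam: Blend 3 4/5 = 80.0%, Formula N 58/95 = 61.1% → Blend 3
Clay: Blend 3 42/100 = 42.0%, Formula N 2/7 = 28.6% → Blend 3
Silt: Blend 3 6/13 = 46.2%, Formula N 11/27 = 40.7% → Blend 3
Overall: Blend 3 52/118 = 44.1%, Formula N 71/129 = 55.0% → Formula N
(Blend 3 wins every soil group but Formula N wins overall — Blend 3's plots skew toward the low-rate clay group.)

Formula N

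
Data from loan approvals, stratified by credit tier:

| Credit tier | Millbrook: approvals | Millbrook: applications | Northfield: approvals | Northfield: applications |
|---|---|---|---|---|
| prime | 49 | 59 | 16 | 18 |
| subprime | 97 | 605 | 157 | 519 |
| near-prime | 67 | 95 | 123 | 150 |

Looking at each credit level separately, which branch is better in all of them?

Prime: Millbrook 49/59 = 83.1%, Northfield 16/18 = 88.9% → Northfield
Subprime: Millbrook 97/605 = 16.0%, Northfield 157/519 = 30.3% → Northfield
Near-prime: Millbrook 67/95 = 70.5%, Northfield 123/150 = 82.0% → Northfield
Northfield has the higher rate in all 3 groups.

Northfield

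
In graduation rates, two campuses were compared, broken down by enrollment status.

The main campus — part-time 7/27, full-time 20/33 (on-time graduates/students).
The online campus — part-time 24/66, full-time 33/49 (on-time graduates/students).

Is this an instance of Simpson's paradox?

Part-time: the main campus 7/27 = 25.9%, the online campus 24/66 = 36.4% → the online campus
Full-time: the main campus 20/33 = 60.6%, the online campus 33/49 = 67.3% → the online campus
Overall: the main campus 27/60 = 45.0%, the online campus 57/115 = 49.6% → the online campus
The online campus wins overall and in every enrollment group — no reversal.

No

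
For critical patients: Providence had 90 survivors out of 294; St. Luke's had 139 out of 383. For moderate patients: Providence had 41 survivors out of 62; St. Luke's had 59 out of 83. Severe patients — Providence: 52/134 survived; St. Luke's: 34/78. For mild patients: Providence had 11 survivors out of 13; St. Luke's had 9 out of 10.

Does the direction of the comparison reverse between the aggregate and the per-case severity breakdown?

No

Critical: Providence 90/294 = 30.6%, St. Luke's 139/383 = 36.3% → St. Luke's
Moderate: Providence 41/62 = 66.1%, St. Luke's 59/83 = 71.1% → St. Luke's
Severe: Providence 52/134 = 38.8%, St. Luke's 34/78 = 43.6% → St. Luke's
Mild: Providence 11/13 = 84.6%, St. Luke's 9/10 = 90.0% → St. Luke's
Overall: Providence 194/503 = 38.6%, St. Luke's 241/554 = 43.5% → St. Luke's
St. Luke's wins overall and in every case group — no reversal.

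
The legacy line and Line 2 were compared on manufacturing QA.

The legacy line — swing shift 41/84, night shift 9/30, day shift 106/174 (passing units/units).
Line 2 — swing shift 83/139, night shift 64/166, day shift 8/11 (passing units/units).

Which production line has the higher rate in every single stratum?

Swing shift: the legacy line 41/84 = 48.8%, Line 2 83/139 = 59.7% → Line 2
Night shift: the legacy line 9/30 = 30.0%, Line 2 64/166 = 38.6% → Line 2
Day shift: the legacy line 106/174 = 60.9%, Line 2 8/11 = 72.7% → Line 2
Line 2 has the higher rate in all 3 groups.

Line 2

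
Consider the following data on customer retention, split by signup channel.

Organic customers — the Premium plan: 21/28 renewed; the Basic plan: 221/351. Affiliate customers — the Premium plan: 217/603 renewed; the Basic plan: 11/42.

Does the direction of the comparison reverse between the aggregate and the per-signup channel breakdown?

Yes

Organic: the Premium plan 21/28 = 75.0%, the Basic plan 221/351 = 63.0% → the Premium plan
Affiliate: the Premium plan 217/603 = 36.0%, the Basic plan 11/42 = 26.2% → the Premium plan
Overall: the Premium plan 238/631 = 37.7%, the Basic plan 232/393 = 59.0% → the Basic plan
The Premium plan wins each signup group but the Basic plan wins overall — the comparison reverses. The Premium plan's customers skew toward affiliate, which has a lower base rate.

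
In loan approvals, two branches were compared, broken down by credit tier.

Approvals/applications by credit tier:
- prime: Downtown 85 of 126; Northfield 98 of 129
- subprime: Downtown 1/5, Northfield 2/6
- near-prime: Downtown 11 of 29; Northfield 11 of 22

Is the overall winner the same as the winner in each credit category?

Prime: Downtown 85/126 = 67.5%, Northfield 98/129 = 76.0% → Northfield
Subprime: Downtown 1/5 = 20.0%, Northfield 2/6 = 33.3% → Northfield
Near-prime: Downtown 11/29 = 37.9%, Northfield 11/22 = 50.0% → Northfield
Overall: Downtown 97/160 = 60.6%, Northfield 111/157 = 70.7% → Northfield
Northfield wins overall and in every credit group — no reversal.

Yes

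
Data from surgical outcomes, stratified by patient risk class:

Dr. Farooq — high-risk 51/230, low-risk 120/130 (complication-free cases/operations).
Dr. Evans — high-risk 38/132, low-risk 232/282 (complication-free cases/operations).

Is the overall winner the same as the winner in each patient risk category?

No

High-risk: Dr. Farooq 51/230 = 22.2%, Dr. Evans 38/132 = 28.8% → Dr. Evans
Low-risk: Dr. Farooq 120/130 = 92.3%, Dr. Evans 232/282 = 82.3% → Dr. Farooq
Overall: Dr. Farooq 171/360 = 47.5%, Dr. Evans 270/414 = 65.2% → Dr. Evans
Neither sweeps: Dr. Farooq wins 1 of 2 groups, Dr. Evans wins 1. Dr. Evans wins overall but not every group — no Simpson reversal.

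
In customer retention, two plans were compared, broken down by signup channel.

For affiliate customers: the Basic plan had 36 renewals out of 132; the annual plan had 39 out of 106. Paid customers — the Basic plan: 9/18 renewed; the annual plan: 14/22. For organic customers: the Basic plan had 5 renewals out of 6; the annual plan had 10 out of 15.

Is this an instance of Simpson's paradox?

Affiliate: the Basic plan 36/132 = 27.3%, the annual plan 39/106 = 36.8% → the annual plan
Paid: the Basic plan 9/18 = 50.0%, the annual plan 14/22 = 63.6% → the annual plan
Organic: the Basic plan 5/6 = 83.3%, the annual plan 10/15 = 66.7% → the Basic plan
Overall: the Basic plan 50/156 = 32.1%, the annual plan 63/143 = 44.1% → the annual plan
Neither sweeps: the Basic plan wins 1 of 3 groups, the annual plan wins 2. The annual plan wins overall but not every group — no Simpson reversal.

No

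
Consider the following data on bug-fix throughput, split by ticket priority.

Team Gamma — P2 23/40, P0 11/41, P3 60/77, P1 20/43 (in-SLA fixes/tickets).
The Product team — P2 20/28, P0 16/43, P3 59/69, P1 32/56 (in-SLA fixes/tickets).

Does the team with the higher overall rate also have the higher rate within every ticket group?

Yes

P2: Team Gamma 23/40 = 57.5%, the Product team 20/28 = 71.4% → the Product team
P0: Team Gamma 11/41 = 26.8%, the Product team 16/43 = 37.2% → the Product team
P3: Team Gamma 60/77 = 77.9%, the Product team 59/69 = 85.5% → the Product team
P1: Team Gamma 20/43 = 46.5%, the Product team 32/56 = 57.1% → the Product team
Overall: Team Gamma 114/201 = 56.7%, the Product team 127/196 = 64.8% → the Product team
The Product team wins overall and in every ticket group — no reversal.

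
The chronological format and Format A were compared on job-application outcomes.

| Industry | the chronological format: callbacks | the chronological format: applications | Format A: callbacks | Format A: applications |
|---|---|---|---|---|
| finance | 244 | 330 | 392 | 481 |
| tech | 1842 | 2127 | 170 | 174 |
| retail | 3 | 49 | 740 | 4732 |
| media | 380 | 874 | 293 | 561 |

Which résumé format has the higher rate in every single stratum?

Format A

Finance: the chronological format 244/330 = 73.9%, Format A 392/481 = 81.5% → Format A
Tech: the chronological format 1842/2127 = 86.6%, Format A 170/174 = 97.7% → Format A
Retail: the chronological format 3/49 = 6.1%, Format A 740/4732 = 15.6% → Format A
Media: the chronological format 380/874 = 43.5%, Format A 293/561 = 52.2% → Format A
Format A has the higher rate in all 4 groups.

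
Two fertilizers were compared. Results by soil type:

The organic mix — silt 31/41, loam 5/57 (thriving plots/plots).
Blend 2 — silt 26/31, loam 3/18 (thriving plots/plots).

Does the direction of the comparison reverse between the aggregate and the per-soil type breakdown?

Silt: the organic mix 31/41 = 75.6%, Blend 2 26/31 = 83.9% → Blend 2
Loam: the organic mix 5/57 = 8.8%, Blend 2 3/18 = 16.7% → Blend 2
Overall: the organic mix 36/98 = 36.7%, Blend 2 29/49 = 59.2% → Blend 2
Blend 2 wins overall and in every soil group — no reversal.

No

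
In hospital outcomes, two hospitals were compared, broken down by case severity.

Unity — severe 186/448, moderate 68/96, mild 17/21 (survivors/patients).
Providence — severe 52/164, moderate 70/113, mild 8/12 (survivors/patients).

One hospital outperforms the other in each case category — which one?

Severe: Unity 186/448 = 41.5%, Providence 52/164 = 31.7% → Unity
Moderate: Unity 68/96 = 70.8%, Providence 70/113 = 61.9% → Unity
Mild: Unity 17/21 = 81.0%, Providence 8/12 = 66.7% → Unity
Unity has the higher rate in all 3 groups.

Unity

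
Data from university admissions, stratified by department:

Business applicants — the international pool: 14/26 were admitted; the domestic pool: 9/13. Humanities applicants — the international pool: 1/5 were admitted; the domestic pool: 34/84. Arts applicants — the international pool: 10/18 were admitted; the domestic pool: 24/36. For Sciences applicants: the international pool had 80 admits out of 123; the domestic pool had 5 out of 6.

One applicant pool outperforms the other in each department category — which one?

Business: the international pool 14/26 = 53.8%, the domestic pool 9/13 = 69.2% → the domestic pool
Humanities: the international pool 1/5 = 20.0%, the domestic pool 34/84 = 40.5% → the domestic pool
Arts: the international pool 10/18 = 55.6%, the domestic pool 24/36 = 66.7% → the domestic pool
Sciences: the international pool 80/123 = 65.0%, the domestic pool 5/6 = 83.3% → the domestic pool
The domestic pool has the higher rate in all 4 groups.

the domestic pool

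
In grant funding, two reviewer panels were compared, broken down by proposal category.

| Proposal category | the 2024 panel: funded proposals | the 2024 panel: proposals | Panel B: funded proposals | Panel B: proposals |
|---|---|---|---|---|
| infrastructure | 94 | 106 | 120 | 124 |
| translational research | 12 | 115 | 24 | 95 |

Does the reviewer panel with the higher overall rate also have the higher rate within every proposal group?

Infrastructure: the 2024 panel 94/106 = 88.7%, Panel B 120/124 = 96.8% → Panel B
Translational research: the 2024 panel 12/115 = 10.4%, Panel B 24/95 = 25.3% → Panel B
Overall: the 2024 panel 106/221 = 48.0%, Panel B 144/219 = 65.8% → Panel B
Panel B wins overall and in every proposal group — no reversal.

Yes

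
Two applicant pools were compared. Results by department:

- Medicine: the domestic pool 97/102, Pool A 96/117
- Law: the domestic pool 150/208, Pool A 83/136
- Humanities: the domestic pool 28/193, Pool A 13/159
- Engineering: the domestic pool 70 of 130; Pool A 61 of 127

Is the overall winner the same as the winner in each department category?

Yes

Medicine: the domestic pool 97/102 = 95.1%, Pool A 96/117 = 82.1% → the domestic pool
Law: the domestic pool 150/208 = 72.1%, Pool A 83/136 = 61.0% → the domestic pool
Humanities: the domestic pool 28/193 = 14.5%, Pool A 13/159 = 8.2% → the domestic pool
Engineering: the domestic pool 70/130 = 53.8%, Pool A 61/127 = 48.0% → the domestic pool
Overall: the domestic pool 345/633 = 54.5%, Pool A 253/539 = 46.9% → the domestic pool
The domestic pool wins overall and in every department group — no reversal.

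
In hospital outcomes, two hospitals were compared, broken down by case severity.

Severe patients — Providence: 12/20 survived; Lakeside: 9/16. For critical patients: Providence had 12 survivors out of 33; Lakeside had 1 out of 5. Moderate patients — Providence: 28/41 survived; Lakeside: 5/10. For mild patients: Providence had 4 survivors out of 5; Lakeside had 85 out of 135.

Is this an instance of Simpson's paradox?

Yes

Severe: Providence 12/20 = 60.0%, Lakeside 9/16 = 56.2% → Providence
Critical: Providence 12/33 = 36.4%, Lakeside 1/5 = 20.0% → Providence
Moderate: Providence 28/41 = 68.3%, Lakeside 5/10 = 50.0% → Providence
Mild: Providence 4/5 = 80.0%, Lakeside 85/135 = 63.0% → Providence
Overall: Providence 56/99 = 56.6%, Lakeside 100/166 = 60.2% → Lakeside
Providence wins each case group but Lakeside wins overall — the comparison reverses. Providence's patients skew toward critical, which has a lower base rate.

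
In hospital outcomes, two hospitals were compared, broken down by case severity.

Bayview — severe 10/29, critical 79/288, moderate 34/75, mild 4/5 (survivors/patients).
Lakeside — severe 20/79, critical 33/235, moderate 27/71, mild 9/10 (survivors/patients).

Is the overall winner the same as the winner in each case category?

Severe: Bayview 10/29 = 34.5%, Lakeside 20/79 = 25.3% → Bayview
Critical: Bayview 79/288 = 27.4%, Lakeside 33/235 = 14.0% → Bayview
Moderate: Bayview 34/75 = 45.3%, Lakeside 27/71 = 38.0% → Bayview
Mild: Bayview 4/5 = 80.0%, Lakeside 9/10 = 90.0% → Lakeside
Overall: Bayview 127/397 = 32.0%, Lakeside 89/395 = 22.5% → Bayview
Neither sweeps: Bayview wins 3 of 4 groups, Lakeside wins 1. Bayview wins overall but not every group — no Simpson reversal.

No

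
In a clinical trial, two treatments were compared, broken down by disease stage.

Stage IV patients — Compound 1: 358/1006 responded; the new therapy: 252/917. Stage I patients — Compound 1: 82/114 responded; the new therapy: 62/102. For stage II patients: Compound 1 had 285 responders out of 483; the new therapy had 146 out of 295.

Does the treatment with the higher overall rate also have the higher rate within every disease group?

Yes

Stage IV: Compound 1 358/1006 = 35.6%, the new therapy 252/917 = 27.5% → Compound 1
Stage I: Compound 1 82/114 = 71.9%, the new therapy 62/102 = 60.8% → Compound 1
Stage II: Compound 1 285/483 = 59.0%, the new therapy 146/295 = 49.5% → Compound 1
Overall: Compound 1 725/1603 = 45.2%, the new therapy 460/1314 = 35.0% → Compound 1
Compound 1 wins overall and in every disease group — no reversal.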